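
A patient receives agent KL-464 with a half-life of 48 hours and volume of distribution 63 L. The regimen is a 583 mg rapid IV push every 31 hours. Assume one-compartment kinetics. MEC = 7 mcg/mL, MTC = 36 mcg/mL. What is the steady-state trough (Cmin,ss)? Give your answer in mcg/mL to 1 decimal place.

16.4 mcg/mL

Over one 31-h interval, 31/48 ≈ 0.64583 half-lives elapse, leaving f ≈ 0.6391 of each dose.
Accumulation ratio R = 1/(1 − f) ≈ 1/0.3609 ≈ 2.7709.
Each bolus raises the concentration by D/Vd = 583/63 ≈ 9.254 mcg/mL.
Steady-state peak Cmax,ss = C₀·R ≈ 9.254 × 2.7709 ≈ 25.642 mcg/mL.
One interval later, Cmin,ss = Cmax,ss·e^(−kτ) ≈ 25.642 × 0.6391 ≈ 16.388 mcg/mL.
Trough 16.4 mcg/mL vs MEC 7 mcg/mL: adequate.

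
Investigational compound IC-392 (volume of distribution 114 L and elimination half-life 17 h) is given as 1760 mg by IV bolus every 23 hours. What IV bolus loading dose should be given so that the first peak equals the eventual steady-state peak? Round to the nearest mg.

f = (1/2)^(23/17) ≈ 0.391493; accumulation ratio R = 1/(1−f) ≈ 1.64337.
Loading dose to hit Cmax,ss on first dose: D_load = D_maint·R ≈ 1760 × 1.64337 ≈ 2892.33 mg.

2892 mg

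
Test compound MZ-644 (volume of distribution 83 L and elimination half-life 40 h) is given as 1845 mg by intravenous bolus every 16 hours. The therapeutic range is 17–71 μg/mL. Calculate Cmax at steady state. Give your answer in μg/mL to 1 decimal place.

91.8 μg/mL

Over one 16-h interval, 16/40 ≈ 0.4 half-lives elapse, leaving f ≈ 0.7579 of each dose.
Accumulation ratio R = 1/(1 − f) ≈ 1/0.2421 ≈ 4.1305.
Single-dose peak C₀ = D/Vd = 1845/83 ≈ 22.229 μg/mL.
Cmax,ss = C₀/(1 − f) ≈ 22.229/0.2421 ≈ 91.817 μg/mL.
Peak 91.8 μg/mL vs MTC 71 μg/mL: exceeds toxic threshold.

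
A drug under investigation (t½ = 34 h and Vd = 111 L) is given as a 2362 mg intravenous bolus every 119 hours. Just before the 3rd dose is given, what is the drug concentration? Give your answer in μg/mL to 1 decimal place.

2.0 μg/mL

f = (1/2)^(τ/t½) = (1/2)^(119/34) ≈ 0.0884.
C₀ = D/Vd = 2362/111 ≈ 21.279 μg/mL.
Before the 3rd dose, 2 doses have been given. Superposition: Cmin = C₀·(f + f²).
≈ 21.279 × (0.0884 + 0.0078) ≈ 21.279 × 0.0962 ≈ 2.047 μg/mL.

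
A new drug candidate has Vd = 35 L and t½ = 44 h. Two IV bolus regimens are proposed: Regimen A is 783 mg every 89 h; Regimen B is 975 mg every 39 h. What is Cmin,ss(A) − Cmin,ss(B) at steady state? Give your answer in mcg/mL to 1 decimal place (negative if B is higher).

Regimen A: f = (1/2)^(89/44) ≈ 0.2461; Cmin,ss = (783/35)·f/(1−f) ≈ 7.303 mcg/mL.
Regimen B: f = (1/2)^(39/44) ≈ 0.5410; Cmin,ss = (975/35)·f/(1−f) ≈ 32.834 mcg/mL.
Difference ≈ 7.303 − 32.834 ≈ -25.531 mcg/mL.

-25.5 mcg/mL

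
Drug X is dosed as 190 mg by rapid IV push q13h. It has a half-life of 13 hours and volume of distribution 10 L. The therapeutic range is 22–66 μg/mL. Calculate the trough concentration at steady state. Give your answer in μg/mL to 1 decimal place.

19.0 μg/mL

τ = 13 h = 1 half-life, so f = (1/2)^1 = 0.5.
At steady state, R = 1/(1 − 0.5) = 2/1.
Single-dose peak C₀ = D/Vd = 190/10 = 19 μg/mL.
Steady-state peak Cmax,ss = C₀·R = 19 × 2/1 ≈ 38.000 μg/mL.
Steady-state trough Cmin,ss = Cmax,ss·f ≈ 38.000 × 0.5 ≈ 19.000 μg/mL.
Trough 19.0 μg/mL vs MEC 22 μg/mL: subtherapeutic.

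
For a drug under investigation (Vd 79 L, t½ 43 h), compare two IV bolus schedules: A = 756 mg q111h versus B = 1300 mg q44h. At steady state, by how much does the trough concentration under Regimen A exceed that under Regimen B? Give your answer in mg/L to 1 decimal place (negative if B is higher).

Regimen A: f = (1/2)^(111/43) ≈ 0.1671; Cmin,ss = (756/79)·f/(1−f) ≈ 1.920 mg/L.
Regimen B: f = (1/2)^(44/43) ≈ 0.4920; Cmin,ss = (1300/79)·f/(1−f) ≈ 15.937 mg/L.
Difference ≈ 1.920 − 15.937 ≈ -14.017 mg/L.

-14.0 mg/L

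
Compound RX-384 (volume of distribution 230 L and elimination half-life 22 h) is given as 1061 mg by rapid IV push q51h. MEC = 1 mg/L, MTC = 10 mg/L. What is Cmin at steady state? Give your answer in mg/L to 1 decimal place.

1.2 mg/L

k = ln2/t½ = ln2/22 ≈ 0.031507 h⁻¹; fraction remaining f = e^(−kτ) = e^(−0.031507×51) ≈ 0.2005.
Accumulation ratio R = 1/(1 − f) ≈ 1/0.7995 ≈ 1.2508.
Each bolus raises the concentration by D/Vd = 1061/230 ≈ 4.613 mg/L.
Cmax,ss = C₀/(1 − f) ≈ 4.613/0.7995 ≈ 5.770 mg/L.
One interval later, Cmin,ss = Cmax,ss·e^(−kτ) ≈ 5.770 × 0.2005 ≈ 1.157 mg/L.
Trough 1.2 mg/L vs MEC 1 mg/L: adequate.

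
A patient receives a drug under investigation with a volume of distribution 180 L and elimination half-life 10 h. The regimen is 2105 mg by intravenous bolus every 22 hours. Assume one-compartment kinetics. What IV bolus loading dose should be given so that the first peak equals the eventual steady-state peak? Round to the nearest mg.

2691 mg

f = (1/2)^(22/10) ≈ 0.217638; accumulation ratio R = 1/(1−f) ≈ 1.27818.
Loading dose to hit Cmax,ss on first dose: D_load = D_maint·R ≈ 2105 × 1.27818 ≈ 2690.57 mg.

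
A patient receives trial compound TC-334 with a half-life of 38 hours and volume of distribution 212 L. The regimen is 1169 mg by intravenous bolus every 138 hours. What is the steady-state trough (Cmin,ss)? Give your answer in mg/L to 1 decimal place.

Over one 138-h interval, 138/38 ≈ 3.6316 half-lives elapse, leaving f ≈ 0.0807 of each dose.
Each bolus raises the concentration by D/Vd = 1169/212 ≈ 5.514 mg/L.
Steady-state trough Cmin,ss = C₀·f/(1−f) ≈ 5.514 × 0.0807/0.9193 ≈ 0.484 mg/L.

0.5 mg/L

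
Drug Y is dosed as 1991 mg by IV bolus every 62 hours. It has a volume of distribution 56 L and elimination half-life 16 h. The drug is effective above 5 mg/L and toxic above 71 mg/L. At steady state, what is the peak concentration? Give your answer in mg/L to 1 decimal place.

38.2 mg/L

Over one 62-h interval, 62/16 ≈ 3.875 half-lives elapse, leaving f ≈ 0.0682 of each dose.
Accumulation ratio R = 1/(1 − f) ≈ 1/0.9318 ≈ 1.0732.
Each bolus raises the concentration by D/Vd = 1991/56 ≈ 35.554 mg/L.
Steady-state peak Cmax,ss = C₀·R ≈ 35.554 × 1.0732 ≈ 38.157 mg/L.
Peak 38.2 mg/L vs MTC 71 mg/L: below toxic threshold.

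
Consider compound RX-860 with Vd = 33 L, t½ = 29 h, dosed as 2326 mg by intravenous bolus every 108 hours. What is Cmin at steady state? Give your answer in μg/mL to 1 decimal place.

τ/t½ = 108/29 ≈ 3.7241, so fraction remaining f = (1/2)^(108/29) ≈ 0.0757.
Accumulation ratio R = 1/(1 − f) ≈ 1/0.9243 ≈ 1.0819.
Each bolus raises the concentration by D/Vd = 2326/33 ≈ 70.485 μg/mL.
Cmax,ss = C₀/(1 − f) ≈ 70.485/0.9243 ≈ 76.258 μg/mL.
Steady-state trough Cmin,ss = Cmax,ss·f ≈ 76.258 × 0.0757 ≈ 5.773 μg/mL.

5.8 μg/mL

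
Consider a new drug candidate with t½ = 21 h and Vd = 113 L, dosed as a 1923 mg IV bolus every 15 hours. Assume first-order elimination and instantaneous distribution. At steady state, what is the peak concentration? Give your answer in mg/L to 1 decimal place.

τ/t½ = 15/21 ≈ 0.71429, so fraction remaining f = (1/2)^(15/21) ≈ 0.6095.
At steady state, accumulation factor R = 1/(1 − e^(−kτ)) ≈ 2.5608.
Single-dose peak C₀ = D/Vd = 1923/113 ≈ 17.018 mg/L.
Cmax,ss = C₀/(1 − f) ≈ 17.018/0.3905 ≈ 43.580 mg/L.

43.6 mg/L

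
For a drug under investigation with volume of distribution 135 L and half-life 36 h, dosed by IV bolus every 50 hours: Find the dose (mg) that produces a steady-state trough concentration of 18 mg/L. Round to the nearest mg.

3934 mg

τ/t½ = 50/36 ≈ 1.3889, so f = (1/2)^(50/36) ≈ 0.381859.
Cmin,ss = (D/Vd)·f/(1−f), so D = Cmin,ss·Vd·(1−f)/f.
D = 18 × 135 × (1−f)/f ≈ 18 × 135 × 1.61877 ≈ 3933.61 mg.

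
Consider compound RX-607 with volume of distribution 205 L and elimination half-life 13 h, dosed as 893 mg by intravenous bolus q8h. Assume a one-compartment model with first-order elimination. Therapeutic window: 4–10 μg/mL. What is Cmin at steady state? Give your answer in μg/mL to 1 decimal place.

τ/t½ = 8/13 ≈ 0.61538, so fraction remaining f = (1/2)^(8/13) ≈ 0.6528.
Single-dose peak C₀ = D/Vd = 893/205 ≈ 4.356 μg/mL.
Steady-state trough Cmin,ss = C₀·f/(1−f) ≈ 4.356 × 0.6528/0.3472 ≈ 8.190 μg/mL.
Trough 8.2 μg/mL vs MEC 4 μg/mL: adequate.

8.2 μg/mL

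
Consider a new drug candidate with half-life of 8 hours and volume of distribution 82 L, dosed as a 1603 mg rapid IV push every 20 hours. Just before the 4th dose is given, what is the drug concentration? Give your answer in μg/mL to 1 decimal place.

f = (1/2)^(τ/t½) = (1/2)^(20/8) ≈ 0.1768.
C₀ = D/Vd = 1603/82 ≈ 19.549 μg/mL.
Before the 4th dose, 3 doses have been given. Superposition: Cmin = C₀·(f + f² + … + f^3).
≈ 19.549 × (0.1768 + 0.0313 + 0.0055) ≈ 19.549 × 0.2136 ≈ 4.176 μg/mL.

4.2 μg/mL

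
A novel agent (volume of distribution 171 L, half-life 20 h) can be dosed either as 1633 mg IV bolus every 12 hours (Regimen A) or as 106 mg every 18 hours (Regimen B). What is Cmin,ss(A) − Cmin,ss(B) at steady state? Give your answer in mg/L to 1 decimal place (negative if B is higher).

17.8 mg/L

Regimen A: f = (1/2)^(12/20) ≈ 0.6598; Cmin,ss = (1633/171)·f/(1−f) ≈ 18.521 mg/L.
Regimen B: f = (1/2)^(18/20) ≈ 0.5359; Cmin,ss = (106/171)·f/(1−f) ≈ 0.716 mg/L.
Difference ≈ 18.521 − 0.716 ≈ 17.805 mg/L.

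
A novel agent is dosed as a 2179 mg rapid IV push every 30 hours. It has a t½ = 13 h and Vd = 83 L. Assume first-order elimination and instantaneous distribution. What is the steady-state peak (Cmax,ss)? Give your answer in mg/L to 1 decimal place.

k = ln2/t½ = ln2/13 ≈ 0.053319 h⁻¹; fraction remaining f = e^(−kτ) = e^(−0.053319×30) ≈ 0.2020.
Accumulation ratio R = 1/(1 − f) ≈ 1/0.7980 ≈ 1.2531.
Single-dose peak C₀ = D/Vd = 2179/83 ≈ 26.253 mg/L.
Steady-state peak Cmax,ss = C₀·R ≈ 26.253 × 1.2531 ≈ 32.898 mg/L.

32.9 mg/L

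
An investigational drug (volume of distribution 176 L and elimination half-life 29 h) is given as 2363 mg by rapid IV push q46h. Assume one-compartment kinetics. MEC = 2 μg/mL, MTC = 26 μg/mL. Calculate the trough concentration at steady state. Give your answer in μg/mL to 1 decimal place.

τ/t½ = 46/29 ≈ 1.5862, so fraction remaining f = (1/2)^(46/29) ≈ 0.3330.
At steady state, accumulation factor R = 1/(1 − e^(−kτ)) ≈ 1.4993.
Single-dose peak C₀ = D/Vd = 2363/176 ≈ 13.426 μg/mL.
Steady-state peak Cmax,ss = C₀·R ≈ 13.426 × 1.4993 ≈ 20.130 μg/mL.
One interval later, Cmin,ss = Cmax,ss·e^(−kτ) ≈ 20.130 × 0.3330 ≈ 6.703 μg/mL.
Trough 6.7 μg/mL vs MEC 2 μg/mL: adequate.

6.7 μg/mL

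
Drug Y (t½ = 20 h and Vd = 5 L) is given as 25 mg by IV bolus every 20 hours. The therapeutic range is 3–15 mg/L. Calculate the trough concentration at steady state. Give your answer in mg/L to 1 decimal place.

5.0 mg/L

τ = 20 h = 1 half-life, so f = (1/2)^1 = 0.5.
Accumulation ratio R = 1/(1 − f) = 1/0.5 = 2/1.
Single-dose peak C₀ = D/Vd = 25/5 = 5 mg/L.
Steady-state peak Cmax,ss = C₀·R = 5 × 2/1 ≈ 10.000 mg/L.
Steady-state trough Cmin,ss = Cmax,ss·f ≈ 10.000 × 0.5 ≈ 5.000 mg/L.
Trough 5.0 mg/L vs MEC 3 mg/L: adequate.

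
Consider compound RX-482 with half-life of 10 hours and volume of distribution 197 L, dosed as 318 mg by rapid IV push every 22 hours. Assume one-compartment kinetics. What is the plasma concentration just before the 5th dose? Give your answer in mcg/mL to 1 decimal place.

0.4 mcg/mL

f = (1/2)^(τ/t½) = (1/2)^(22/10) ≈ 0.2176.
C₀ = D/Vd = 318/197 ≈ 1.614 mcg/mL.
Before the 5th dose, 4 doses have been given. Superposition: Cmin = C₀·(f + f² + … + f^4).
≈ 1.614 × (0.2176 + 0.0473 + 0.0103 + 0.0022) ≈ 1.614 × 0.2774 ≈ 0.448 mcg/mL.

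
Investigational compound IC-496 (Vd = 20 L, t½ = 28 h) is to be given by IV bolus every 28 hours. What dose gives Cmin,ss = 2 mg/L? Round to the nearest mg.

τ/t½ = 28/28 ≈ 1, so f = (1/2)^(28/28) ≈ 0.500000.
Cmin,ss = (D/Vd)·f/(1−f), so D = Cmin,ss·Vd·(1−f)/f.
D = 2 × 20 × (1−f)/f ≈ 2 × 20 × 1.00000 ≈ 40.00 mg.

40 mg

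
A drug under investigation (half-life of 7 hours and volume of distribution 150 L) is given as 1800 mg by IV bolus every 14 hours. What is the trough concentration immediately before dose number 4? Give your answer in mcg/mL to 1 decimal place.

f = (1/2)^(τ/t½) = (1/2)^(14/7) ≈ 0.2500.
C₀ = D/Vd = 1800/150 ≈ 12.000 mcg/mL.
Before the 4th dose, 3 doses have been given. Superposition: Cmin = C₀·(f + f² + … + f^3).
≈ 12.000 × (0.2500 + 0.0625 + 0.0156) ≈ 12.000 × 0.3281 ≈ 3.937 mcg/mL.

3.9 mcg/mL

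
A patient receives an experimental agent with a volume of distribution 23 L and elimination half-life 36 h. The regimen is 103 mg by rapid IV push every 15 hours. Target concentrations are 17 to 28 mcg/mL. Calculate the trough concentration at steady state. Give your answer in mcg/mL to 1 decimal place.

τ/t½ = 15/36 ≈ 0.41667, so fraction remaining f = (1/2)^(15/36) ≈ 0.7492.
Each bolus raises the concentration by D/Vd = 103/23 ≈ 4.478 mcg/mL.
Steady-state trough Cmin,ss = C₀·f/(1−f) ≈ 4.478 × 0.7492/0.2508 ≈ 13.377 mcg/mL.
Trough 13.4 mcg/mL vs MEC 17 mcg/mL: subtherapeutic.

13.4 mcg/mL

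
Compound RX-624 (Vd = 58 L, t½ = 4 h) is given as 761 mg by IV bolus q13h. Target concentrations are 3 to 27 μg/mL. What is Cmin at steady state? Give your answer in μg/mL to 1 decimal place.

τ/t½ = 13/4 ≈ 3.25, so fraction remaining f = (1/2)^(13/4) ≈ 0.1051.
Accumulation ratio R = 1/(1 − f) ≈ 1/0.8949 ≈ 1.1174.
Each bolus raises the concentration by D/Vd = 761/58 ≈ 13.121 μg/mL.
Steady-state peak Cmax,ss = C₀·R ≈ 13.121 × 1.1174 ≈ 14.661 μg/mL.
Steady-state trough Cmin,ss = Cmax,ss·f ≈ 14.661 × 0.1051 ≈ 1.541 μg/mL.
Trough 1.5 μg/mL vs MEC 3 μg/mL: subtherapeutic.

1.5 μg/mL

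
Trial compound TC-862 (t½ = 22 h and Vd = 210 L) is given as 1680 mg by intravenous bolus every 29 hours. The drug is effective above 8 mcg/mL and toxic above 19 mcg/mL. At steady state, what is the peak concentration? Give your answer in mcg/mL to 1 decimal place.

τ/t½ = 29/22 ≈ 1.3182, so fraction remaining f = (1/2)^(29/22) ≈ 0.4010.
At steady state, accumulation factor R = 1/(1 − e^(−kτ)) ≈ 1.6694.
Single-dose peak C₀ = D/Vd = 1680/210 ≈ 8.000 mcg/mL.
Cmax,ss = C₀/(1 − f) ≈ 8.000/0.5990 ≈ 13.356 mcg/mL.
Peak 13.4 mcg/mL vs MTC 19 mcg/mL: below toxic threshold.

13.4 mcg/mL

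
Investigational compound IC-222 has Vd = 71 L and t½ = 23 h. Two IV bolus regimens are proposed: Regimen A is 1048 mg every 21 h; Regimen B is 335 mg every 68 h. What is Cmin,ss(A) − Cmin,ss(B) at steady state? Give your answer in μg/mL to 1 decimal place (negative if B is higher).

Regimen A: f = (1/2)^(21/23) ≈ 0.5311; Cmin,ss = (1048/71)·f/(1−f) ≈ 16.719 μg/mL.
Regimen B: f = (1/2)^(68/23) ≈ 0.1288; Cmin,ss = (335/71)·f/(1−f) ≈ 0.698 μg/mL.
Difference ≈ 16.719 − 0.698 ≈ 16.021 μg/mL.

16.0 μg/mL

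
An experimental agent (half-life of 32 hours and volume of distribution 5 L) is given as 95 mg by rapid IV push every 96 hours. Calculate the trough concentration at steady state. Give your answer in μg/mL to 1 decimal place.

2.7 μg/mL

The dosing interval is 3 half-lives, so f = 2^(−3) = 0.125.
At steady state, R = 1/(1 − 0.125) = 8/7.
Single-dose peak C₀ = D/Vd = 95/5 = 19 μg/mL.
Steady-state peak Cmax,ss = C₀·R = 19 × 8/7 ≈ 21.714 μg/mL.
Steady-state trough Cmin,ss = Cmax,ss·f ≈ 21.714 × 0.125 ≈ 2.714 μg/mL.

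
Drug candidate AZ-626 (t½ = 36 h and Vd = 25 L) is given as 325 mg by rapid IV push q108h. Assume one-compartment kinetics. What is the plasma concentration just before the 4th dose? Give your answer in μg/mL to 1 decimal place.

f = (1/2)^(τ/t½) = (1/2)^(108/36) ≈ 0.1250.
C₀ = D/Vd = 325/25 ≈ 13.000 μg/mL.
Before the 4th dose, 3 doses have been given. Superposition: Cmin = C₀·(f + f² + … + f^3).
≈ 13.000 × (0.1250 + 0.0156 + 0.0020) ≈ 13.000 × 0.1426 ≈ 1.854 μg/mL.

1.9 μg/mL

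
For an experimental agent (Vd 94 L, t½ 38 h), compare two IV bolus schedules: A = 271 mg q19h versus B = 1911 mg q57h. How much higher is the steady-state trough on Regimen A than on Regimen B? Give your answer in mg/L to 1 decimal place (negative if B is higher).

-4.2 mg/L

Regimen A: f = (1/2)^(19/38) ≈ 0.7071; Cmin,ss = (271/94)·f/(1−f) ≈ 6.960 mg/L.
Regimen B: f = (1/2)^(57/38) ≈ 0.3536; Cmin,ss = (1911/94)·f/(1−f) ≈ 11.121 mg/L.
Difference ≈ 6.960 − 11.121 ≈ -4.161 mg/L.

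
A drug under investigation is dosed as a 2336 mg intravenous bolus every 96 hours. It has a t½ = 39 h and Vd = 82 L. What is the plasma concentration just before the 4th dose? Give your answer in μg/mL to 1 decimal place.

6.3 μg/mL

f = (1/2)^(τ/t½) = (1/2)^(96/39) ≈ 0.1816.
C₀ = D/Vd = 2336/82 ≈ 28.488 μg/mL.
Before the 4th dose, 3 doses have been given. Superposition: Cmin = C₀·(f + f² + … + f^3).
≈ 28.488 × (0.1816 + 0.0330 + 0.0060) ≈ 28.488 × 0.2206 ≈ 6.284 μg/mL.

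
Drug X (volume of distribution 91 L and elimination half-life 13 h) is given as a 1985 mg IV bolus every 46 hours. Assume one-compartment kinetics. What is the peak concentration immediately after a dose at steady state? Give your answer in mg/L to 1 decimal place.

23.9 mg/L

k = ln2/t½ = ln2/13 ≈ 0.053319 h⁻¹; fraction remaining f = e^(−kτ) = e^(−0.053319×46) ≈ 0.0861.
Accumulation ratio R = 1/(1 − f) ≈ 1/0.9139 ≈ 1.0942.
Each bolus raises the concentration by D/Vd = 1985/91 ≈ 21.813 mg/L.
Cmax,ss = C₀/(1 − f) ≈ 21.813/0.9139 ≈ 23.868 mg/L.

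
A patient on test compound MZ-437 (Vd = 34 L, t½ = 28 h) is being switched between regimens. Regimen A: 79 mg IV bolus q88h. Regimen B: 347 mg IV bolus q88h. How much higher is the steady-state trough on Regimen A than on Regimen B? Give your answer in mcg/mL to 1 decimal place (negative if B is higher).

-1.0 mcg/mL

Regimen A: f = (1/2)^(88/28) ≈ 0.1132; Cmin,ss = (79/34)·f/(1−f) ≈ 0.297 mcg/mL.
Regimen B: f = (1/2)^(88/28) ≈ 0.1132; Cmin,ss = (347/34)·f/(1−f) ≈ 1.303 mcg/mL.
Difference ≈ 0.297 − 1.303 ≈ -1.006 mcg/mL.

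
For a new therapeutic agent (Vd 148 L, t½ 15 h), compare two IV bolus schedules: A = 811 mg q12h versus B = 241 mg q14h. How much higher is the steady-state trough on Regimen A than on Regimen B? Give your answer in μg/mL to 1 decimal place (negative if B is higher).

Regimen A: f = (1/2)^(12/15) ≈ 0.5743; Cmin,ss = (811/148)·f/(1−f) ≈ 7.393 μg/mL.
Regimen B: f = (1/2)^(14/15) ≈ 0.5236; Cmin,ss = (241/148)·f/(1−f) ≈ 1.790 μg/mL.
Difference ≈ 7.393 − 1.790 ≈ 5.603 μg/mL.

5.6 μg/mL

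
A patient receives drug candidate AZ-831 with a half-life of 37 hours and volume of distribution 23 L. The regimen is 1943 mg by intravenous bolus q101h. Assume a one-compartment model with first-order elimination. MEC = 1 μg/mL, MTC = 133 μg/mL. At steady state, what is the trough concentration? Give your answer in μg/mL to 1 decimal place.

Over one 101-h interval, 101/37 ≈ 2.7297 half-lives elapse, leaving f ≈ 0.1508 of each dose.
Each bolus raises the concentration by D/Vd = 1943/23 ≈ 84.478 μg/mL.
Steady-state trough Cmin,ss = C₀·f/(1−f) ≈ 84.478 × 0.1508/0.8492 ≈ 15.002 μg/mL.
Trough 15.0 μg/mL vs MEC 1 μg/mL: adequate.

15.0 μg/mL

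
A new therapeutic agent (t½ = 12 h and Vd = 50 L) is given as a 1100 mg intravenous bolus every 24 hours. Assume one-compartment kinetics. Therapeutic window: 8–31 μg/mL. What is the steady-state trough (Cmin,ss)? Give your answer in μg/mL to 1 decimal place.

7.3 μg/mL

τ = 24 h = 2 half-lives, so f = (1/2)^2 = 0.25.
At steady state, R = 1/(1 − 0.25) = 4/3.
Single-dose peak C₀ = D/Vd = 1100/50 = 22 μg/mL.
Steady-state peak Cmax,ss = C₀·R = 22 × 4/3 ≈ 29.333 μg/mL.
Steady-state trough Cmin,ss = Cmax,ss·f ≈ 29.333 × 0.25 ≈ 7.333 μg/mL.
Trough 7.3 μg/mL vs MEC 8 μg/mL: subtherapeutic.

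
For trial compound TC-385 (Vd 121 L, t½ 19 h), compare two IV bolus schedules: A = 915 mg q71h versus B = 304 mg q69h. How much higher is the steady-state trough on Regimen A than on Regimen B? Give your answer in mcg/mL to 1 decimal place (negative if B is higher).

Regimen A: f = (1/2)^(71/19) ≈ 0.0750; Cmin,ss = (915/121)·f/(1−f) ≈ 0.613 mcg/mL.
Regimen B: f = (1/2)^(69/19) ≈ 0.0807; Cmin,ss = (304/121)·f/(1−f) ≈ 0.221 mcg/mL.
Difference ≈ 0.613 − 0.221 ≈ 0.392 mcg/mL.

0.4 mcg/mL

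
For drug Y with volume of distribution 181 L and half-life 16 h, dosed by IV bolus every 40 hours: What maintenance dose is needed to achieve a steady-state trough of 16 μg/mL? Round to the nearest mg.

τ/t½ = 40/16 ≈ 2.5, so f = (1/2)^(40/16) ≈ 0.176777.
Cmin,ss = (D/Vd)·f/(1−f), so D = Cmin,ss·Vd·(1−f)/f.
D = 16 × 181 × (1−f)/f ≈ 16 × 181 × 4.65684 ≈ 13486.21 mg.

13486 mg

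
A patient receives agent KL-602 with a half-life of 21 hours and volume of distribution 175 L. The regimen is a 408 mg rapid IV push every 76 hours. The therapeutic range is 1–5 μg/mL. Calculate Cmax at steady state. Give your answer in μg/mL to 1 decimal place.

2.5 μg/mL

τ/t½ = 76/21 ≈ 3.619, so fraction remaining f = (1/2)^(76/21) ≈ 0.0814.
Accumulation ratio R = 1/(1 − f) ≈ 1/0.9186 ≈ 1.0886.
Single-dose peak C₀ = D/Vd = 408/175 ≈ 2.331 μg/mL.
Steady-state peak Cmax,ss = C₀·R ≈ 2.331 × 1.0886 ≈ 2.538 μg/mL.
Peak 2.5 μg/mL vs MTC 5 μg/mL: below toxic threshold.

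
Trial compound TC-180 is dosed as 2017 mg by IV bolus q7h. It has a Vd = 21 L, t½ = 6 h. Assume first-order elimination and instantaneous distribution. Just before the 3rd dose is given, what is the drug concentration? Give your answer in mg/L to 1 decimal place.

f = (1/2)^(τ/t½) = (1/2)^(7/6) ≈ 0.4454.
C₀ = D/Vd = 2017/21 ≈ 96.048 mg/L.
Before the 3rd dose, 2 doses have been given. Superposition: Cmin = C₀·(f + f²).
≈ 96.048 × (0.4454 + 0.1984) ≈ 96.048 × 0.6438 ≈ 61.836 mg/L.

61.8 mg/L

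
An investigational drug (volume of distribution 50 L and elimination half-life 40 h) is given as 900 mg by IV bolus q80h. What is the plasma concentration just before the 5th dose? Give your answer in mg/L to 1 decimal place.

6.0 mg/L

f = (1/2)^(τ/t½) = (1/2)^(80/40) ≈ 0.2500.
C₀ = D/Vd = 900/50 ≈ 18.000 mg/L.
Before the 5th dose, 4 doses have been given. Superposition: Cmin = C₀·(f + f² + … + f^4).
≈ 18.000 × (0.2500 + 0.0625 + 0.0156 + 0.0039) ≈ 18.000 × 0.3320 ≈ 5.976 mg/L.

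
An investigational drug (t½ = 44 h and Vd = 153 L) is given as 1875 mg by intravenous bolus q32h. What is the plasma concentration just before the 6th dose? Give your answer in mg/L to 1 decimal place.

f = (1/2)^(τ/t½) = (1/2)^(32/44) ≈ 0.6040.
C₀ = D/Vd = 1875/153 ≈ 12.255 mg/L.
Before the 6th dose, 5 doses have been given. Superposition: Cmin = C₀·(f + f² + … + f^5).
≈ 12.255 × (0.6040 + 0.3648 + 0.2203 + 0.1331 + 0.0804) ≈ 12.255 × 1.4026 ≈ 17.189 mg/L.

17.2 mg/L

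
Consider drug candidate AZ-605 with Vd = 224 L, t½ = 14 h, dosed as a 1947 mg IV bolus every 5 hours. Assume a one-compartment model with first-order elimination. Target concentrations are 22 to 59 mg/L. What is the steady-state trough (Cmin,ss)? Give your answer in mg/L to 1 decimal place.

30.9 mg/L

τ/t½ = 5/14 ≈ 0.35714, so fraction remaining f = (1/2)^(5/14) ≈ 0.7807.
Each bolus raises the concentration by D/Vd = 1947/224 ≈ 8.692 mg/L.
Steady-state trough Cmin,ss = C₀·f/(1−f) ≈ 8.692 × 0.7807/0.2193 ≈ 30.943 mg/L.
Trough 30.9 mg/L vs MEC 22 mg/L: adequate.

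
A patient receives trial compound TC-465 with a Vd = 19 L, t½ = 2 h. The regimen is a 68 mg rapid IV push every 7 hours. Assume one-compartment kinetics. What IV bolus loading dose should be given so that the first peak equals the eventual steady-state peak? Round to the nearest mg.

f = (1/2)^(7/2) ≈ 0.088388; accumulation ratio R = 1/(1−f) ≈ 1.09696.
Loading dose to hit Cmax,ss on first dose: D_load = D_maint·R ≈ 68 × 1.09696 ≈ 74.59 mg.

75 mg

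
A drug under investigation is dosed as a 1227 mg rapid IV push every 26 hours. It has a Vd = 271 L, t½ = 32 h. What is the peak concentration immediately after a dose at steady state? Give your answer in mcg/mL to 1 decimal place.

k = ln2/t½ = ln2/32 ≈ 0.021661 h⁻¹; fraction remaining f = e^(−kτ) = e^(−0.021661×26) ≈ 0.5694.
At steady state, accumulation factor R = 1/(1 − e^(−kτ)) ≈ 2.3223.
Each bolus raises the concentration by D/Vd = 1227/271 ≈ 4.528 mcg/mL.
Steady-state peak Cmax,ss = C₀·R ≈ 4.528 × 2.3223 ≈ 10.515 mcg/mL.

10.5 mcg/mL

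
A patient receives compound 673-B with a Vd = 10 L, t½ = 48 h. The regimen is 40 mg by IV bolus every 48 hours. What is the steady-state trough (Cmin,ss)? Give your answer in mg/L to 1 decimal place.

4.0 mg/L

τ = 48 h = 1 half-life, so f = (1/2)^1 = 0.5.
At steady state, R = 1/(1 − 0.5) = 2/1.
Single-dose peak C₀ = D/Vd = 40/10 = 4 mg/L.
Steady-state peak Cmax,ss = C₀·R = 4 × 2/1 ≈ 8.000 mg/L.
Steady-state trough Cmin,ss = Cmax,ss·f ≈ 8.000 × 0.5 ≈ 4.000 mg/L.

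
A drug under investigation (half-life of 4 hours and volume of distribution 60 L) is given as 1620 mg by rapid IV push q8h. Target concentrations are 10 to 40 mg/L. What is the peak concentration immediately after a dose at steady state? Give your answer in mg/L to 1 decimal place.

36.0 mg/L

τ = 8 h = 2 half-lives, so f = (1/2)^2 = 0.25.
Accumulation ratio R = 1/(1 − f) = 1/0.75 = 4/3.
Single-dose peak C₀ = D/Vd = 1620/60 = 27 mg/L.
Steady-state peak Cmax,ss = C₀·R = 27 × 4/3 ≈ 36.000 mg/L.
Peak 36.0 mg/L vs MTC 40 mg/L: below toxic threshold.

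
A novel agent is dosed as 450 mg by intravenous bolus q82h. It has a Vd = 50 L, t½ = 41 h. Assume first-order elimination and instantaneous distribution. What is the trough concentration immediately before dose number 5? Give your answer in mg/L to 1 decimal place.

3.0 mg/L

f = (1/2)^(τ/t½) = (1/2)^(82/41) ≈ 0.2500.
C₀ = D/Vd = 450/50 ≈ 9.000 mg/L.
Before the 5th dose, 4 doses have been given. Superposition: Cmin = C₀·(f + f² + … + f^4).
≈ 9.000 × (0.2500 + 0.0625 + 0.0156 + 0.0039) ≈ 9.000 × 0.3320 ≈ 2.988 mg/L.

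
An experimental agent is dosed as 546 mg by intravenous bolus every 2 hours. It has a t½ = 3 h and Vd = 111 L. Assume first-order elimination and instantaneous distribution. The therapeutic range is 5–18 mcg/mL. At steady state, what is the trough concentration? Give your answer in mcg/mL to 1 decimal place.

8.4 mcg/mL

Over one 2-h interval, 2/3 ≈ 0.66667 half-lives elapse, leaving f ≈ 0.6300 of each dose.
Accumulation ratio R = 1/(1 − f) ≈ 1/0.3700 ≈ 2.7027.
Each bolus raises the concentration by D/Vd = 546/111 ≈ 4.919 mcg/mL.
Steady-state peak Cmax,ss = C₀·R ≈ 4.919 × 2.7027 ≈ 13.295 mcg/mL.
Steady-state trough Cmin,ss = Cmax,ss·f ≈ 13.295 × 0.6300 ≈ 8.376 mcg/mL.
Trough 8.4 mcg/mL vs MEC 5 mcg/mL: adequate.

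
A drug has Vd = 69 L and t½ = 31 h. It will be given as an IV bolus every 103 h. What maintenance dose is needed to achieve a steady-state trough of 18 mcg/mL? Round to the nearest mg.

11184 mg

τ/t½ = 103/31 ≈ 3.3226, so f = (1/2)^(103/31) ≈ 0.099955.
Cmin,ss = (D/Vd)·f/(1−f), so D = Cmin,ss·Vd·(1−f)/f.
D = 18 × 69 × (1−f)/f ≈ 18 × 69 × 9.00450 ≈ 11183.59 mg.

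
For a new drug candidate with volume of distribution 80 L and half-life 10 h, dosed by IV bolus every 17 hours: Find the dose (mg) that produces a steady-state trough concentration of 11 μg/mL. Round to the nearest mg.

1979 mg

τ/t½ = 17/10 ≈ 1.7, so f = (1/2)^(17/10) ≈ 0.307786.
Cmin,ss = (D/Vd)·f/(1−f), so D = Cmin,ss·Vd·(1−f)/f.
D = 11 × 80 × (1−f)/f ≈ 11 × 80 × 2.24901 ≈ 1979.13 mg.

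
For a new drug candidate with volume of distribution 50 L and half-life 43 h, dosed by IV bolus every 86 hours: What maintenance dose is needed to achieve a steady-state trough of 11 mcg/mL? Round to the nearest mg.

τ/t½ = 86/43 ≈ 2, so f = (1/2)^(86/43) ≈ 0.250000.
Cmin,ss = (D/Vd)·f/(1−f), so D = Cmin,ss·Vd·(1−f)/f.
D = 11 × 50 × (1−f)/f ≈ 11 × 50 × 3.00000 ≈ 1650.00 mg.

1650 mg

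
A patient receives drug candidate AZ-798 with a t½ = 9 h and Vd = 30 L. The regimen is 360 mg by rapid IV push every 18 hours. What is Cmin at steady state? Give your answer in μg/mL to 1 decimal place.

The dosing interval is 2 half-lives, so f = 2^(−2) = 0.25.
At steady state, R = 1/(1 − 0.25) = 4/3.
Single-dose peak C₀ = D/Vd = 360/30 = 12 μg/mL.
Steady-state peak Cmax,ss = C₀·R = 12 × 4/3 ≈ 16.000 μg/mL.
Steady-state trough Cmin,ss = Cmax,ss·f ≈ 16.000 × 0.25 ≈ 4.000 μg/mL.

4.0 μg/mL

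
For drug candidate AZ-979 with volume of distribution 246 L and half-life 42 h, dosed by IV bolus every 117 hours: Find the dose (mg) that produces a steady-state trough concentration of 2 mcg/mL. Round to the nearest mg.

τ/t½ = 117/42 ≈ 2.7857, so f = (1/2)^(117/42) ≈ 0.145016.
Cmin,ss = (D/Vd)·f/(1−f), so D = Cmin,ss·Vd·(1−f)/f.
D = 2 × 246 × (1−f)/f ≈ 2 × 246 × 5.89579 ≈ 2900.73 mg.

2901 mg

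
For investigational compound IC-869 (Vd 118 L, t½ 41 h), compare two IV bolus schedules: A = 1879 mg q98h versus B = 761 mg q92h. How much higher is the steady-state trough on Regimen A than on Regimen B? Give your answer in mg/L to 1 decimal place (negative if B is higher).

2.0 mg/L

Regimen A: f = (1/2)^(98/41) ≈ 0.1908; Cmin,ss = (1879/118)·f/(1−f) ≈ 3.755 mg/L.
Regimen B: f = (1/2)^(92/41) ≈ 0.2111; Cmin,ss = (761/118)·f/(1−f) ≈ 1.726 mg/L.
Difference ≈ 3.755 − 1.726 ≈ 2.029 mg/L.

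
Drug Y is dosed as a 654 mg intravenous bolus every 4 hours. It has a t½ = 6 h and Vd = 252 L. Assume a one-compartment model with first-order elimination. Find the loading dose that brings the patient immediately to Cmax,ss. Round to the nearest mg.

1767 mg

f = (1/2)^(4/6) ≈ 0.629961; accumulation ratio R = 1/(1−f) ≈ 2.70242.
Loading dose to hit Cmax,ss on first dose: D_load = D_maint·R ≈ 654 × 2.70242 ≈ 1767.38 mg.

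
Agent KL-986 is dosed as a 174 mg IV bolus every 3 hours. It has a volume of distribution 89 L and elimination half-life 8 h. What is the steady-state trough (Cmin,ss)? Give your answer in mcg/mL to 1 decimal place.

τ/t½ = 3/8 ≈ 0.375, so fraction remaining f = (1/2)^(3/8) ≈ 0.7711.
At steady state, accumulation factor R = 1/(1 − e^(−kτ)) ≈ 4.3687.
Single-dose peak C₀ = D/Vd = 174/89 ≈ 1.955 mcg/mL.
Cmax,ss = C₀/(1 − f) ≈ 1.955/0.2289 ≈ 8.541 mcg/mL.
One interval later, Cmin,ss = Cmax,ss·e^(−kτ) ≈ 8.541 × 0.7711 ≈ 6.586 mcg/mL.

6.6 mcg/mL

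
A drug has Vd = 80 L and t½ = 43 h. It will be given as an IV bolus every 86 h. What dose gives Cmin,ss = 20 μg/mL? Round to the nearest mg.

τ/t½ = 86/43 ≈ 2, so f = (1/2)^(86/43) ≈ 0.250000.
Cmin,ss = (D/Vd)·f/(1−f), so D = Cmin,ss·Vd·(1−f)/f.
D = 20 × 80 × (1−f)/f ≈ 20 × 80 × 3.00000 ≈ 4800.00 mg.

4800 mg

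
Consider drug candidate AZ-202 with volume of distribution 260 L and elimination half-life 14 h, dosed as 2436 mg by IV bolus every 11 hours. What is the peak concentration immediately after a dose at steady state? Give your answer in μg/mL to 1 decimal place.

k = ln2/t½ = ln2/14 ≈ 0.049511 h⁻¹; fraction remaining f = e^(−kτ) = e^(−0.049511×11) ≈ 0.5801.
Accumulation ratio R = 1/(1 − f) ≈ 1/0.4199 ≈ 2.3815.
Each bolus raises the concentration by D/Vd = 2436/260 ≈ 9.369 μg/mL.
Steady-state peak Cmax,ss = C₀·R ≈ 9.369 × 2.3815 ≈ 22.312 μg/mL.

22.3 μg/mL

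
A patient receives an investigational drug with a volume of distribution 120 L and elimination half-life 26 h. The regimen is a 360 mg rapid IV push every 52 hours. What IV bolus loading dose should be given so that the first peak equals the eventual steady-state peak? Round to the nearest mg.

480 mg

f = (1/2)^(52/26) ≈ 0.250000; accumulation ratio R = 1/(1−f) ≈ 1.33333.
Loading dose to hit Cmax,ss on first dose: D_load = D_maint·R ≈ 360 × 1.33333 ≈ 480.00 mg.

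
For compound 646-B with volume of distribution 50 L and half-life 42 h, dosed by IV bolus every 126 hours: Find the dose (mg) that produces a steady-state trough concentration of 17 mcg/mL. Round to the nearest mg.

5950 mg

τ/t½ = 126/42 ≈ 3, so f = (1/2)^(126/42) ≈ 0.125000.
Cmin,ss = (D/Vd)·f/(1−f), so D = Cmin,ss·Vd·(1−f)/f.
D = 17 × 50 × (1−f)/f ≈ 17 × 50 × 7.00000 ≈ 5950.00 mg.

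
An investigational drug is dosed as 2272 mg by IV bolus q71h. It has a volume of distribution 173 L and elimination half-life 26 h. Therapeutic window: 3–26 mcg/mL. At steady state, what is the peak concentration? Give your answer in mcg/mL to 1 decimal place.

15.5 mcg/mL

τ/t½ = 71/26 ≈ 2.7308, so fraction remaining f = (1/2)^(71/26) ≈ 0.1506.
Accumulation ratio R = 1/(1 − f) ≈ 1/0.8494 ≈ 1.1773.
Each bolus raises the concentration by D/Vd = 2272/173 ≈ 13.133 mcg/mL.
Steady-state peak Cmax,ss = C₀·R ≈ 13.133 × 1.1773 ≈ 15.461 mcg/mL.
Peak 15.5 mcg/mL vs MTC 26 mcg/mL: below toxic threshold.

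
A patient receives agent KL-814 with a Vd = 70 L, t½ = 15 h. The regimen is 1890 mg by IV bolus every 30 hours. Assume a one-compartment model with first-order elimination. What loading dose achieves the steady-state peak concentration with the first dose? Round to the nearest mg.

2520 mg

f = (1/2)^(30/15) ≈ 0.250000; accumulation ratio R = 1/(1−f) ≈ 1.33333.
Loading dose to hit Cmax,ss on first dose: D_load = D_maint·R ≈ 1890 × 1.33333 ≈ 2519.99 mg.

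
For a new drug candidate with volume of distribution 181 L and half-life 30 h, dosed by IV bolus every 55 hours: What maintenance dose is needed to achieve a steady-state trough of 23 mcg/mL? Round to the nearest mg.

10672 mg

τ/t½ = 55/30 ≈ 1.8333, so f = (1/2)^(55/30) ≈ 0.280616.
Cmin,ss = (D/Vd)·f/(1−f), so D = Cmin,ss·Vd·(1−f)/f.
D = 23 × 181 × (1−f)/f ≈ 23 × 181 × 2.56359 ≈ 10672.23 mg.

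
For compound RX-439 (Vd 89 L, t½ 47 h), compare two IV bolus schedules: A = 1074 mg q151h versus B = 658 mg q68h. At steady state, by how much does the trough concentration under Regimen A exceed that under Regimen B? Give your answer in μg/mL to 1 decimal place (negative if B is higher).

-2.8 μg/mL

Regimen A: f = (1/2)^(151/47) ≈ 0.1079; Cmin,ss = (1074/89)·f/(1−f) ≈ 1.460 μg/mL.
Regimen B: f = (1/2)^(68/47) ≈ 0.3668; Cmin,ss = (658/89)·f/(1−f) ≈ 4.283 μg/mL.
Difference ≈ 1.460 − 4.283 ≈ -2.823 μg/mL.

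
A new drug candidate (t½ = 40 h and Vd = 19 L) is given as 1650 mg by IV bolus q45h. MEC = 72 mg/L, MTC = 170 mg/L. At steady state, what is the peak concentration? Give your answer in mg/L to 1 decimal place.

k = ln2/t½ = ln2/40 ≈ 0.017329 h⁻¹; fraction remaining f = e^(−kτ) = e^(−0.017329×45) ≈ 0.4585.
Accumulation ratio R = 1/(1 − f) ≈ 1/0.5415 ≈ 1.8467.
Each bolus raises the concentration by D/Vd = 1650/19 ≈ 86.842 mg/L.
Steady-state peak Cmax,ss = C₀·R ≈ 86.842 × 1.8467 ≈ 160.371 mg/L.
Peak 160.4 mg/L vs MTC 170 mg/L: below toxic threshold.

160.4 mg/L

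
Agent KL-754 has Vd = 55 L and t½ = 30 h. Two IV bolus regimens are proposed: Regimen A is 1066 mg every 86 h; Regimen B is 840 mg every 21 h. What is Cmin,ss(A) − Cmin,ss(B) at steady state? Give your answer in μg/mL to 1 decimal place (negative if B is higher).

-21.4 μg/mL

Regimen A: f = (1/2)^(86/30) ≈ 0.1371; Cmin,ss = (1066/55)·f/(1−f) ≈ 3.079 μg/mL.
Regimen B: f = (1/2)^(21/30) ≈ 0.6156; Cmin,ss = (840/55)·f/(1−f) ≈ 24.459 μg/mL.
Difference ≈ 3.079 − 24.459 ≈ -21.380 μg/mL.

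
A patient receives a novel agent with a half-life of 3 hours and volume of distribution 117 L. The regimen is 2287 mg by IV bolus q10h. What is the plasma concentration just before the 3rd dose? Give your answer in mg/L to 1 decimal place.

f = (1/2)^(τ/t½) = (1/2)^(10/3) ≈ 0.0992.
C₀ = D/Vd = 2287/117 ≈ 19.547 mg/L.
Before the 3rd dose, 2 doses have been given. Superposition: Cmin = C₀·(f + f²).
≈ 19.547 × (0.0992 + 0.0098) ≈ 19.547 × 0.1090 ≈ 2.131 mg/L.

2.1 mg/L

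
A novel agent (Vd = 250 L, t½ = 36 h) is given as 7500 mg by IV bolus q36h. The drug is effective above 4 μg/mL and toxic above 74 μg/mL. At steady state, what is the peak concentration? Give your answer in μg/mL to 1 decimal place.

τ = 36 h = 1 half-life, so f = (1/2)^1 = 0.5.
At steady state, R = 1/(1 − 0.5) = 2/1.
Single-dose peak C₀ = D/Vd = 7500/250 = 30 μg/mL.
Steady-state peak Cmax,ss = C₀·R = 30 × 2/1 ≈ 60.000 μg/mL.
Peak 60.0 μg/mL vs MTC 74 μg/mL: below toxic threshold.

60.0 μg/mL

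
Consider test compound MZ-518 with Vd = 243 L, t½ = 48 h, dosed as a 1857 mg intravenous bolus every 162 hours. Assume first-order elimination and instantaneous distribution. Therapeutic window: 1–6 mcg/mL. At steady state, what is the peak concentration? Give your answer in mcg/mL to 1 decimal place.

8.5 mcg/mL

τ/t½ = 162/48 ≈ 3.375, so fraction remaining f = (1/2)^(162/48) ≈ 0.0964.
At steady state, accumulation factor R = 1/(1 − e^(−kτ)) ≈ 1.1067.
Each bolus raises the concentration by D/Vd = 1857/243 ≈ 7.642 mcg/mL.
Steady-state peak Cmax,ss = C₀·R ≈ 7.642 × 1.1067 ≈ 8.457 mcg/mL.
Peak 8.5 mcg/mL vs MTC 6 mcg/mL: exceeds toxic threshold.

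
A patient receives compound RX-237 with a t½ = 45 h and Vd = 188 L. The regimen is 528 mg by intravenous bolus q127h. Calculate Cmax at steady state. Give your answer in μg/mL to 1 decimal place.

3.3 μg/mL

k = ln2/t½ = ln2/45 ≈ 0.015403 h⁻¹; fraction remaining f = e^(−kτ) = e^(−0.015403×127) ≈ 0.1414.
Accumulation ratio R = 1/(1 − f) ≈ 1/0.8586 ≈ 1.1647.
Each bolus raises the concentration by D/Vd = 528/188 ≈ 2.809 μg/mL.
Steady-state peak Cmax,ss = C₀·R ≈ 2.809 × 1.1647 ≈ 3.272 μg/mL.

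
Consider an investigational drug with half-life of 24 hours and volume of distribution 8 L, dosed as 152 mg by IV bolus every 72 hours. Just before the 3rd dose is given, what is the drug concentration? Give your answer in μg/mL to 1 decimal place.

f = (1/2)^(τ/t½) = (1/2)^(72/24) ≈ 0.1250.
C₀ = D/Vd = 152/8 ≈ 19.000 μg/mL.
Before the 3rd dose, 2 doses have been given. Superposition: Cmin = C₀·(f + f²).
≈ 19.000 × (0.1250 + 0.0156) ≈ 19.000 × 0.1406 ≈ 2.671 μg/mL.

2.7 μg/mL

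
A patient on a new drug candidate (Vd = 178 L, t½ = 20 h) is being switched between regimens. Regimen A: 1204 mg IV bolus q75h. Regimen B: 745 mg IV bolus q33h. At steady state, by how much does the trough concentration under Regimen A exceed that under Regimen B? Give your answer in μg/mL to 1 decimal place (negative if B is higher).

Regimen A: f = (1/2)^(75/20) ≈ 0.0743; Cmin,ss = (1204/178)·f/(1−f) ≈ 0.543 μg/mL.
Regimen B: f = (1/2)^(33/20) ≈ 0.3186; Cmin,ss = (745/178)·f/(1−f) ≈ 1.957 μg/mL.
Difference ≈ 0.543 − 1.957 ≈ -1.414 μg/mL.

-1.4 μg/mL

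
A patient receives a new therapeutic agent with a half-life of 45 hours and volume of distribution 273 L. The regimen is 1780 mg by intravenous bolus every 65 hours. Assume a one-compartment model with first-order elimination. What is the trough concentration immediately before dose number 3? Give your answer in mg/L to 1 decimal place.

3.3 mg/L

f = (1/2)^(τ/t½) = (1/2)^(65/45) ≈ 0.3674.
C₀ = D/Vd = 1780/273 ≈ 6.520 mg/L.
Before the 3rd dose, 2 doses have been given. Superposition: Cmin = C₀·(f + f²).
≈ 6.520 × (0.3674 + 0.1350) ≈ 6.520 × 0.5024 ≈ 3.276 mg/L.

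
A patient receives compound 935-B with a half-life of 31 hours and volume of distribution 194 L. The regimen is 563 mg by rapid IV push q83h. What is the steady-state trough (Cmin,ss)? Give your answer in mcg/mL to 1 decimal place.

k = ln2/t½ = ln2/31 ≈ 0.022360 h⁻¹; fraction remaining f = e^(−kτ) = e^(−0.022360×83) ≈ 0.1563.
At steady state, accumulation factor R = 1/(1 − e^(−kτ)) ≈ 1.1853.
Single-dose peak C₀ = D/Vd = 563/194 ≈ 2.902 mcg/mL.
Cmax,ss = C₀/(1 − f) ≈ 2.902/0.8437 ≈ 3.440 mcg/mL.
One interval later, Cmin,ss = Cmax,ss·e^(−kτ) ≈ 3.440 × 0.1563 ≈ 0.538 mcg/mL.

0.5 mcg/mL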